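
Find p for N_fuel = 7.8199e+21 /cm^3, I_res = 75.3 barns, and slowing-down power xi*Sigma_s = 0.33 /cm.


p = exp(-N * I * 1e-24 / (xi*Sigma_s))
p = exp(-7.8199e+21 * 75.3 * 1e-24 / 0.33)
p = 0.16790

0.16790


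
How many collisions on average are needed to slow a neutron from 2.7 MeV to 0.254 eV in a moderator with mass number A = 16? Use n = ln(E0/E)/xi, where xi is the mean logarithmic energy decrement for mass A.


xi = 1 + (A-1)^2/(2A)*ln((A-1)/(A+1)) = 0.1199467 (for A = 16)
n = ln(E0/E) / xi
n = ln(2.7e6 / 0.254) / 0.1199467
n = ln(1.062992e+07) / 0.1199467 = 134.89

134.89


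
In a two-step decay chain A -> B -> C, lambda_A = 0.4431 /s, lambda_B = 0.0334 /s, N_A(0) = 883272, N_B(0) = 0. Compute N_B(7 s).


N_B(t) = lambda_A * N_A0 / (lambda_B - lambda_A) * [exp(-lambda_A*t) - exp(-lambda_B*t)]
exp(-0.4431*7) = 0.04497268; exp(-0.0334*7) = 0.7915201
N_B = 0.4431 * 883272 / (0.0334 - 0.4431) * (0.04497268 - 0.7915201)
N_B = 713161

713161


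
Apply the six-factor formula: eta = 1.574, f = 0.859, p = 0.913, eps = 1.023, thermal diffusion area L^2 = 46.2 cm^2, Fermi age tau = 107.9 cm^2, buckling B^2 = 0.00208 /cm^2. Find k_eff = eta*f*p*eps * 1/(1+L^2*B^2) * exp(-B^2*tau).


k_inf = eta*f*p*eps = 1.574*0.859*0.913*1.023 = 1.262828
P_TNL = 1/(1 + L^2*B^2) = 1/(1 + 46.2*0.00208) = 0.9123288
P_FNL = exp(-B^2*tau) = exp(-0.00208*107.9) = 0.7989699
k_eff = k_inf * P_TNL * P_FNL = 1.262828 * 0.9123288 * 0.7989699
k_eff = 0.92050

0.92050


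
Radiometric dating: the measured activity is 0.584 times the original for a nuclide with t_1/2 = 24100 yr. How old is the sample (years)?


lambda = ln(2) / t_half = ln(2) / 24100 = 2.876129e-05 /yr
t = -ln(A/A0) / lambda
t = -ln(0.584) / 2.876129e-05
t = 18701 yr

18701


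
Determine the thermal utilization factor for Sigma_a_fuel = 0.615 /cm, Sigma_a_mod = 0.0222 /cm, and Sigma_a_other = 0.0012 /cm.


f = Sigma_a_fuel / (Sigma_a_fuel + Sigma_a_mod + Sigma_a_other)
f = 0.615 / (0.615 + 0.0222 + 0.0012)
f = 0.96335

0.96335


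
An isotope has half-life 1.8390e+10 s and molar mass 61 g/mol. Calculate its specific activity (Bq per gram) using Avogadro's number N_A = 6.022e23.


lambda = ln(2) / t_half = ln(2) / 1.8390e+10 = 3.769153e-11 /s
SA = lambda * N_A / M
SA = 3.769153e-11 * 6.022e23 / 61
SA = 3.7210e+11 Bq/g

3.7210e+11


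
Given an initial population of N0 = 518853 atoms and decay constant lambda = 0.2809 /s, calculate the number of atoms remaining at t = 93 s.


N = N0 * exp(-lambda * t)
N = 518853 * exp(-0.2809 * 93)
N = 2.3424e-06

2.3424e-06


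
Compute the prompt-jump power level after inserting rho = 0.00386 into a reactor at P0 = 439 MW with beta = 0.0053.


P1/P0 = beta / (beta - rho)
P1/P0 = 0.0053 / (0.0053 - 0.00386) = 3.680556
P1 = 439 * 3.680556 = 1615.8 MW

1615.8


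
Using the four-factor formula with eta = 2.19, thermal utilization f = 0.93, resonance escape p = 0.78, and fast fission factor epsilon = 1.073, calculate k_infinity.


k_inf = eta * f * p * epsilon
k_inf = 2.19 * 0.93 * 0.78 * 1.073
k_inf = 1.7046

1.7046


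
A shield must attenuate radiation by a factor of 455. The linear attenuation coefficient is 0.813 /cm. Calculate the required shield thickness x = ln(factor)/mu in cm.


x = ln(factor) / mu
x = ln(455) / 0.813
x = 7.5280 cm

7.5280


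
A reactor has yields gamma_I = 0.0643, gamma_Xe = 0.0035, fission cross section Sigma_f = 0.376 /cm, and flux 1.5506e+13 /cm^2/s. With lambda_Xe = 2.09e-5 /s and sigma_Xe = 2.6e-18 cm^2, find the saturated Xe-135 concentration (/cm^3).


Xe_eq = (gamma_I + gamma_Xe) * Sigma_f * phi / (lambda_Xe + sigma_Xe * phi)
Numerator = (0.0643 + 0.0035) * 0.376 * 1.5506e+13 = 3.952914e+11
Denominator = 2.09e-5 + 2.6e-18 * 1.5506e+13 = 6.121560e-05
Xe_eq = 3.952914e+11 / 6.121560e-05 = 6.4574e+15 /cm^3

6.4574e+15


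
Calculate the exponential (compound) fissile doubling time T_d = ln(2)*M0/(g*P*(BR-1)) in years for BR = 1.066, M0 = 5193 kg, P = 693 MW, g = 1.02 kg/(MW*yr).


Breeding gain G = BR - 1 = 1.066 - 1 = 0.066
Fissile production rate = g * P * G = 1.02 * 693 * 0.066 = 46.65276 kg/yr
T_d = ln(2) * M0 / (g * P * G)
T_d = ln(2) * 5193 / 46.65276 = 77.155 yr

77.155


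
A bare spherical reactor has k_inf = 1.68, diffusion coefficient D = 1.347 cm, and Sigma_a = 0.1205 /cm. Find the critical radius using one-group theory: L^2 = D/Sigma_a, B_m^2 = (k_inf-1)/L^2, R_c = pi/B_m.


L^2 = D / Sigma_a = 1.347 / 0.1205 = 11.17842 cm^2
B_m^2 = (k_inf - 1) / L^2 = (1.68 - 1) / 11.17842 = 0.06083149 /cm^2
For a bare sphere: B_g = pi/R, so R_c = pi / sqrt(B_m^2)
R_c = pi / sqrt(0.06083149) = 12.738 cm

12.738


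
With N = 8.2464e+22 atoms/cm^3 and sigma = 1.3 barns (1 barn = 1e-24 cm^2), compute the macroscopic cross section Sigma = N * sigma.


Sigma = N * sigma_barns * 1e-24
Sigma = 8.2464e+22 * 1.3 * 1e-24
Sigma = 0.10720 /cm

0.10720


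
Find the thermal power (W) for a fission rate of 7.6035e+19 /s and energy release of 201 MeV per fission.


P = fission_rate * E_MeV * 1.602e-13
P = 7.6035e+19 * 201 * 1.602e-13
P = 2.4483e+09 W

2.4483e+09


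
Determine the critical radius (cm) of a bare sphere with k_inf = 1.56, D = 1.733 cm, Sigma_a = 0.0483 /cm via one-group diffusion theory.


L^2 = D / Sigma_a = 1.733 / 0.0483 = 35.87992 cm^2
B_m^2 = (k_inf - 1) / L^2 = (1.56 - 1) / 35.87992 = 0.01560762 /cm^2
For a bare sphere: B_g = pi/R, so R_c = pi / sqrt(B_m^2)
R_c = pi / sqrt(0.01560762) = 25.147 cm

25.147


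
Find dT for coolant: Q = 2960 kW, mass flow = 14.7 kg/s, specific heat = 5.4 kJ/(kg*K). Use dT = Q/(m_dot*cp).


dT = Q / (m_dot * cp)
dT = 2960 / (14.7 * 5.4)
dT = 37.289 C

37.289


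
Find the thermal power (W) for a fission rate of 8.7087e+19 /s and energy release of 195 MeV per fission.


P = fission_rate * E_MeV * 1.602e-13
P = 8.7087e+19 * 195 * 1.602e-13
P = 2.7205e+09 W

2.7205e+09


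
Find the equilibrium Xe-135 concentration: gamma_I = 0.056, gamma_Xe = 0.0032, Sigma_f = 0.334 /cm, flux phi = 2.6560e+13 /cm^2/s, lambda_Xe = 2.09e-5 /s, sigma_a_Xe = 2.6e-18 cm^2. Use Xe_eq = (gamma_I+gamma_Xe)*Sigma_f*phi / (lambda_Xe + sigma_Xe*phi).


Xe_eq = (gamma_I + gamma_Xe) * Sigma_f * phi / (lambda_Xe + sigma_Xe * phi)
Numerator = (0.056 + 0.0032) * 0.334 * 2.6560e+13 = 5.251656e+11
Denominator = 2.09e-5 + 2.6e-18 * 2.6560e+13 = 8.995600e-05
Xe_eq = 5.251656e+11 / 8.995600e-05 = 5.8380e+15 /cm^3

5.8380e+15


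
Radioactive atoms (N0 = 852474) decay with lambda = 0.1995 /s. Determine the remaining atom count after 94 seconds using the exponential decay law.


N = N0 * exp(-lambda * t)
N = 852474 * exp(-0.1995 * 94)
N = 0.0061144

0.0061144


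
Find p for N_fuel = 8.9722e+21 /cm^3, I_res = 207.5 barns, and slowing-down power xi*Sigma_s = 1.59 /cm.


p = exp(-N * I * 1e-24 / (xi*Sigma_s))
p = exp(-8.9722e+21 * 207.5 * 1e-24 / 1.59)
p = 0.31009

0.31009


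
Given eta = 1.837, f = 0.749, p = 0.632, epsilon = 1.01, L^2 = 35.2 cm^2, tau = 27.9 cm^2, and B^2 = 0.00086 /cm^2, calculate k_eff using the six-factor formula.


k_inf = eta*f*p*eps = 1.837*0.749*0.632*1.01 = 0.8782728
P_TNL = 1/(1 + L^2*B^2) = 1/(1 + 35.2*0.00086) = 0.9706175
P_FNL = exp(-B^2*tau) = exp(-0.00086*27.9) = 0.9762916
k_eff = k_inf * P_TNL * P_FNL = 0.8782728 * 0.9706175 * 0.9762916
k_eff = 0.83226

0.83226


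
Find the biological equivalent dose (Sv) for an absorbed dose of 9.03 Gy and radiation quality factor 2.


H = D * Q
H = 9.03 * 2
H = 18.060 Sv

18.060


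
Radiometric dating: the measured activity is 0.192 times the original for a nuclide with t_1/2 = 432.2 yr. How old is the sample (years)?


lambda = ln(2) / t_half = ln(2) / 432.2 = 0.001603765 /yr
t = -ln(A/A0) / lambda
t = -ln(0.192) / 0.001603765
t = 1029.0 yr

1029.0


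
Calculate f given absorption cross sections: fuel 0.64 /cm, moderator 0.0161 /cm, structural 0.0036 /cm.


f = Sigma_a_fuel / (Sigma_a_fuel + Sigma_a_mod + Sigma_a_other)
f = 0.64 / (0.64 + 0.0161 + 0.0036)
f = 0.97014

0.97014


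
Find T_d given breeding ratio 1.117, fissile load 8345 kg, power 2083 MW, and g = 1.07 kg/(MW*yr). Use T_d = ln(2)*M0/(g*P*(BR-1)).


Breeding gain G = BR - 1 = 1.117 - 1 = 0.117
Fissile production rate = g * P * G = 1.07 * 2083 * 0.117 = 260.77077 kg/yr
T_d = ln(2) * M0 / (g * P * G)
T_d = ln(2) * 8345 / 260.77077 = 22.182 yr

22.182


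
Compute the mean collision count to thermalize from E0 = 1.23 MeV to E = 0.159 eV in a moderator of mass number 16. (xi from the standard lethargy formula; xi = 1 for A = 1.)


xi = 1 + (A-1)^2/(2A)*ln((A-1)/(A+1)) = 0.1199467 (for A = 16)
n = ln(E0/E) / xi
n = ln(1.23e6 / 0.159) / 0.1199467
n = ln(7.735849e+06) / 0.1199467 = 132.24

132.24


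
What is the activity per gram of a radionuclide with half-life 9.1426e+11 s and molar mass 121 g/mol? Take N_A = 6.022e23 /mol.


lambda = ln(2) / t_half = ln(2) / 9.1426e+11 = 7.581511e-13 /s
SA = lambda * N_A / M
SA = 7.581511e-13 * 6.022e23 / 121
SA = 3.7732e+09 Bq/g

3.7732e+09


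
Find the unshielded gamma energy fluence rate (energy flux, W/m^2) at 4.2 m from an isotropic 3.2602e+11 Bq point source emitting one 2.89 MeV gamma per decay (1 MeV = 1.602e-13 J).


psi = A * E * 1.602e-13 / (4*pi*r^2)
psi = 3.2602e+11 * 2.89 * 1.602e-13 / (4*pi*4.2^2)
psi = 6.8092e-04 W/m^2

6.8092e-04


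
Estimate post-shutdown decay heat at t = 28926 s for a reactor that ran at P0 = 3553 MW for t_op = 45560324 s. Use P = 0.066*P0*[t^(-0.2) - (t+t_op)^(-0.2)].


P/P0 = 0.066 * [t^(-0.2) - (t + t_op)^(-0.2)]
P/P0 = 0.066 * [28926^(-0.2) - (28926 + 45560324)^(-0.2)]
P/P0 = 0.066 * [0.1281570 - 0.02939189] = 0.006518497
P = 3553 * 0.006518497 = 23.160 MW

23.160


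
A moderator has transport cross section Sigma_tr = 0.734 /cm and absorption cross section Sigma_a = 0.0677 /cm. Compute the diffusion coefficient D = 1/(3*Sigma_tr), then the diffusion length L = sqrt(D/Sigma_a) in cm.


D = 1 / (3 * Sigma_tr) = 1 / (3 * 0.734) = 0.4541326 cm
L = sqrt(D / Sigma_a)
L = sqrt(0.4541326 / 0.0677)
L = 2.5900 cm

2.5900


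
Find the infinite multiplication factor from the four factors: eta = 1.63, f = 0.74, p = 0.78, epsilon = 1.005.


k_inf = eta * f * p * epsilon
k_inf = 1.63 * 0.74 * 0.78 * 1.005
k_inf = 0.94554

0.94554


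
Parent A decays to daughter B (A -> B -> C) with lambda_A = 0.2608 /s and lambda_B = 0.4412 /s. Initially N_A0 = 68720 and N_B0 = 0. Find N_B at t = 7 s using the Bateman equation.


N_B(t) = lambda_A * N_A0 / (lambda_B - lambda_A) * [exp(-lambda_A*t) - exp(-lambda_B*t)]
exp(-0.2608*7) = 0.1611209; exp(-0.4412*7) = 0.04557482
N_B = 0.2608 * 68720 / (0.4412 - 0.2608) * (0.1611209 - 0.04557482)
N_B = 11479

11479


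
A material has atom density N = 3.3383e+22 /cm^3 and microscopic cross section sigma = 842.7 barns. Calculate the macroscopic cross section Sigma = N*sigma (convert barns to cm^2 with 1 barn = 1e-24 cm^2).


Sigma = N * sigma_barns * 1e-24
Sigma = 3.3383e+22 * 842.7 * 1e-24
Sigma = 28.132 /cm

28.132


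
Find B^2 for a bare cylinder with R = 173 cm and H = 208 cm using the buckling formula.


B^2 = (2.405/R)^2 + (pi/H)^2
B^2 = (2.405/173)^2 + (pi/208)^2
B^2 = 4.2138e-04 /cm^2

4.2138e-04


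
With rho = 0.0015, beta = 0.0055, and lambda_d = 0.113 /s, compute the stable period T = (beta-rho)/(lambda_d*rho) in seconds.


T = (beta - rho) / (lambda_d * rho)
T = (0.0055 - 0.0015) / (0.113 * 0.0015)
T = 23.599 s

23.599


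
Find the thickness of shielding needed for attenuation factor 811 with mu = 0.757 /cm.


x = ln(factor) / mu
x = ln(811) / 0.757
x = 8.8484 cm

8.8484


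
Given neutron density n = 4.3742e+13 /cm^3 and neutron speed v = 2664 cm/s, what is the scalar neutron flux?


phi = n * v
phi = 4.3742e+13 * 2664
phi = 1.1653e+17 /cm^2/s

1.1653e+17


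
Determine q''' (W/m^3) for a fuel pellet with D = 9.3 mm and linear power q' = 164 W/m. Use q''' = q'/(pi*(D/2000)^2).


r = D / 2 / 1000 = 9.3 / 2 / 1000 = 0.00465 m
q''' = q' / (pi * r^2)
q''' = 164 / (pi * 0.00465^2)
q''' = 2.4143e+06 W/m^3

2.4143e+06


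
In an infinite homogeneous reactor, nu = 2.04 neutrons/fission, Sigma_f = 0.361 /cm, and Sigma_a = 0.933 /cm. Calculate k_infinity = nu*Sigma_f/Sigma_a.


k_inf = nu * Sigma_f / Sigma_a
k_inf = 2.04 * 0.361 / 0.933
k_inf = 0.78932

0.78932


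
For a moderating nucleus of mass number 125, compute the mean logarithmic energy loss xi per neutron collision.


xi = 1 + (A-1)^2/(2A) * ln((A-1)/(A+1))
xi = 1 + (125-1)^2/(2*125) * ln((125-1)/(125 +1))
xi = 0.015915

0.015915


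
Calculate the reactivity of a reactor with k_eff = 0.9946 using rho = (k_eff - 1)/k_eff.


rho = (k_eff - 1) / k_eff
rho = (0.9946 - 1) / 0.9946
rho = -0.0054293

-0.0054293


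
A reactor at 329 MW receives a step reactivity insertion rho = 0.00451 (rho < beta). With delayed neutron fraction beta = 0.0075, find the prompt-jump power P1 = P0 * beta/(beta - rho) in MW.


P1/P0 = beta / (beta - rho)
P1/P0 = 0.0075 / (0.0075 - 0.00451) = 2.508361
P1 = 329 * 2.508361 = 825.25 MW

825.25


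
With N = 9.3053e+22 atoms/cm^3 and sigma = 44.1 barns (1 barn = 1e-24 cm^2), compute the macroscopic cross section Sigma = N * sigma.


Sigma = N * sigma_barns * 1e-24
Sigma = 9.3053e+22 * 44.1 * 1e-24
Sigma = 4.1036 /cm

4.1036


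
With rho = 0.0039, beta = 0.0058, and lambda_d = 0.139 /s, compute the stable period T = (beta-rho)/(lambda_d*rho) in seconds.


T = (beta - rho) / (lambda_d * rho)
T = (0.0058 - 0.0039) / (0.139 * 0.0039)
T = 3.5049 s

3.5049


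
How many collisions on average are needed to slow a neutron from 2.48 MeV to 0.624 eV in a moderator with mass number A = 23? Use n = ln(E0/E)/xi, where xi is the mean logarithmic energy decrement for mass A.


xi = 1 + (A-1)^2/(2A)*ln((A-1)/(A+1)) = 0.08448899 (for A = 23)
n = ln(E0/E) / xi
n = ln(2.48e6 / 0.624) / 0.08448899
n = ln(3.974359e+06) / 0.08448899 = 179.85

179.85


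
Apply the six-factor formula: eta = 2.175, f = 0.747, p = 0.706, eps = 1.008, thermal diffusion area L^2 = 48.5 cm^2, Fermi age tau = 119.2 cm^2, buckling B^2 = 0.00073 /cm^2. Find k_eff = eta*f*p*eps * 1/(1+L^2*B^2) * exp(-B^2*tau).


k_inf = eta*f*p*eps = 2.175*0.747*0.706*1.008 = 1.156232
P_TNL = 1/(1 + L^2*B^2) = 1/(1 + 48.5*0.00073) = 0.9658057
P_FNL = exp(-B^2*tau) = exp(-0.00073*119.2) = 0.9166624
k_eff = k_inf * P_TNL * P_FNL = 1.156232 * 0.9658057 * 0.9166624
k_eff = 1.0236

1.0236


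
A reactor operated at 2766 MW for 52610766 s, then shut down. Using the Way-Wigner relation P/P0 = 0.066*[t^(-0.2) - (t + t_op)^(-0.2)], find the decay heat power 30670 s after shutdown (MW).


P/P0 = 0.066 * [t^(-0.2) - (t + t_op)^(-0.2)]
P/P0 = 0.066 * [30670^(-0.2) - (30670 + 52610766)^(-0.2)]
P/P0 = 0.066 * [0.1266652 - 0.02855844] = 0.006475046
P = 2766 * 0.006475046 = 17.910 MW

17.910


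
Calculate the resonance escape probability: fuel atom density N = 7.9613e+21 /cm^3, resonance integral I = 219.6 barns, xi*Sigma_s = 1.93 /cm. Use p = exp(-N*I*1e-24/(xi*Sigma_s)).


p = exp(-N * I * 1e-24 / (xi*Sigma_s))
p = exp(-7.9613e+21 * 219.6 * 1e-24 / 1.93)
p = 0.40420

0.40420


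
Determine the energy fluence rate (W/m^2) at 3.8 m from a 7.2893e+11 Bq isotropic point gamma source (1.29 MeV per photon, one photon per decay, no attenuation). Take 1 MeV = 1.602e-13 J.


psi = A * E * 1.602e-13 / (4*pi*r^2)
psi = 7.2893e+11 * 1.29 * 1.602e-13 / (4*pi*3.8^2)
psi = 8.3016e-04 W/m^2

8.3016e-04


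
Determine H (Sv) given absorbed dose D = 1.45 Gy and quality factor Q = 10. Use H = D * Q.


H = D * Q
H = 1.45 * 10
H = 14.500 Sv

14.500


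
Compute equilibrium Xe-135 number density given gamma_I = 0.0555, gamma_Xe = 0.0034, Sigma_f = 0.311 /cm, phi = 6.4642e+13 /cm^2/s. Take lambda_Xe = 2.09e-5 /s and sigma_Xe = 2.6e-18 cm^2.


Xe_eq = (gamma_I + gamma_Xe) * Sigma_f * phi / (lambda_Xe + sigma_Xe * phi)
Numerator = (0.0555 + 0.0034) * 0.311 * 6.4642e+13 = 1.184106e+12
Denominator = 2.09e-5 + 2.6e-18 * 6.4642e+13 = 1.889692e-04
Xe_eq = 1.184106e+12 / 1.889692e-04 = 6.2661e+15 /cm^3

6.2661e+15


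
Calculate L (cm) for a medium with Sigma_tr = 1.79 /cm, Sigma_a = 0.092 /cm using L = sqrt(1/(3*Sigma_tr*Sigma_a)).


D = 1 / (3 * Sigma_tr) = 1 / (3 * 1.79) = 0.1862197 cm
L = sqrt(D / Sigma_a)
L = sqrt(0.1862197 / 0.092)
L = 1.4227 cm

1.4227


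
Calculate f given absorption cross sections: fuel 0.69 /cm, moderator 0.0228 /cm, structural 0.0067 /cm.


f = Sigma_a_fuel / (Sigma_a_fuel + Sigma_a_mod + Sigma_a_other)
f = 0.69 / (0.69 + 0.0228 + 0.0067)
f = 0.95900

0.95900


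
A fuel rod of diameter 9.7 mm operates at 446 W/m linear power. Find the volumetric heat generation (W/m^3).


r = D / 2 / 1000 = 9.7 / 2 / 1000 = 0.00485 m
q''' = q' / (pi * r^2)
q''' = 446 / (pi * 0.00485^2)
q''' = 6.0353e+06 W/m^3

6.0353e+06


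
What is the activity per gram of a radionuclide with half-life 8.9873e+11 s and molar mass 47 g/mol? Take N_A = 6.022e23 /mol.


lambda = ln(2) / t_half = ln(2) / 8.9873e+11 = 7.712519e-13 /s
SA = lambda * N_A / M
SA = 7.712519e-13 * 6.022e23 / 47
SA = 9.8819e+09 Bq/g

9.8819e+09


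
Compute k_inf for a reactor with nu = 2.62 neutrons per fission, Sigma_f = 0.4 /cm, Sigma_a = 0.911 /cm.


k_inf = nu * Sigma_f / Sigma_a
k_inf = 2.62 * 0.4 / 0.911
k_inf = 1.1504

1.1504


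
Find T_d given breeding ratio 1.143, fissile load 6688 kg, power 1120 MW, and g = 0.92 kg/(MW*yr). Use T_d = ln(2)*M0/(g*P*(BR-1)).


Breeding gain G = BR - 1 = 1.143 - 1 = 0.143
Fissile production rate = g * P * G = 0.92 * 1120 * 0.143 = 147.3472 kg/yr
T_d = ln(2) * M0 / (g * P * G)
T_d = ln(2) * 6688 / 147.3472 = 31.462 yr

31.462


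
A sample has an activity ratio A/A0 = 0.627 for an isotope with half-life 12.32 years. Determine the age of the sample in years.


lambda = ln(2) / t_half = ln(2) / 12.32 = 0.05626195 /yr
t = -ln(A/A0) / lambda
t = -ln(0.627) / 0.05626195
t = 8.2971 yr

8.2971


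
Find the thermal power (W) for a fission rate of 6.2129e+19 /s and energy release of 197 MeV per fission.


P = fission_rate * E_MeV * 1.602e-13
P = 6.2129e+19 * 197 * 1.602e-13
P = 1.9608e+09 W

1.9608e+09


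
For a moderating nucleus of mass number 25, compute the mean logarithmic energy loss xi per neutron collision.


xi = 1 + (A-1)^2/(2A) * ln((A-1)/(A+1))
xi = 1 + (25-1)^2/(2*25) * ln((25-1)/(25 +1))
xi = 0.077908

0.077908


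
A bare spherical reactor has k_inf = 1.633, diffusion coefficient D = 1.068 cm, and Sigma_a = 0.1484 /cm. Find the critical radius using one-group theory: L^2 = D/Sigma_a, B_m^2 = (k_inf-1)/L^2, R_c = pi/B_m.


L^2 = D / Sigma_a = 1.068 / 0.1484 = 7.196765 cm^2
B_m^2 = (k_inf - 1) / L^2 = (1.633 - 1) / 7.196765 = 0.08795619 /cm^2
For a bare sphere: B_g = pi/R, so R_c = pi / sqrt(B_m^2)
R_c = pi / sqrt(0.08795619) = 10.593 cm

10.593


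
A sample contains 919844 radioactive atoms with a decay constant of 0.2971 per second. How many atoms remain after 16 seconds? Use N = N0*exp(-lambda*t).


N = N0 * exp(-lambda * t)
N = 919844 * exp(-0.2971 * 16)
N = 7929.6

7929.6


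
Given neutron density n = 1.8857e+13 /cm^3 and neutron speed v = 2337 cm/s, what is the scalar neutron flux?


phi = n * v
phi = 1.8857e+13 * 2337
phi = 4.4069e+16 /cm^2/s

4.4069e+16


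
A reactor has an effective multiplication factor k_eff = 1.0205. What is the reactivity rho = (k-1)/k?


rho = (k_eff - 1) / k_eff
rho = (1.0205 - 1) / 1.0205
rho = 0.020088

0.020088


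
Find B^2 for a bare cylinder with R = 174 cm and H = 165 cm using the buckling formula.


B^2 = (2.405/R)^2 + (pi/H)^2
B^2 = (2.405/174)^2 + (pi/165)^2
B^2 = 5.5356e-04 /cm^2

5.5356e-04


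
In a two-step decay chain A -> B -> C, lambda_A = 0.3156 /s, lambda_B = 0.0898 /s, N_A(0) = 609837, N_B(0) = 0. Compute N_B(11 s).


N_B(t) = lambda_A * N_A0 / (lambda_B - lambda_A) * [exp(-lambda_A*t) - exp(-lambda_B*t)]
exp(-0.3156*11) = 0.03106728; exp(-0.0898*11) = 0.3723951
N_B = 0.3156 * 609837 / (0.0898 - 0.3156) * (0.03106728 - 0.3723951)
N_B = 290937

290937


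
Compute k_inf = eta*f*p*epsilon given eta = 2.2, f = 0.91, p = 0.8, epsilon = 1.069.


k_inf = eta * f * p * epsilon
k_inf = 2.2 * 0.91 * 0.8 * 1.069
k_inf = 1.7121

1.7121


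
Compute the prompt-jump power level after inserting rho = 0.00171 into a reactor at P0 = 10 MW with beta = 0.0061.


P1/P0 = beta / (beta - rho)
P1/P0 = 0.0061 / (0.0061 - 0.00171) = 1.389522
P1 = 10 * 1.389522 = 13.895 MW

13.895


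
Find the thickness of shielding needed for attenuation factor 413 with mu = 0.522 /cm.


x = ln(factor) / mu
x = ln(413) / 0.522
x = 11.539 cm

11.539


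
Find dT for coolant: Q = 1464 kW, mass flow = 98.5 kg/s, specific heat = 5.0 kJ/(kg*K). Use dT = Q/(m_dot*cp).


dT = Q / (m_dot * cp)
dT = 1464 / (98.5 * 5.0)
dT = 2.9726 C

2.9726


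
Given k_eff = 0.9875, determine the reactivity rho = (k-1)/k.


rho = (k_eff - 1) / k_eff
rho = (0.9875 - 1) / 0.9875
rho = -0.012658

-0.012658


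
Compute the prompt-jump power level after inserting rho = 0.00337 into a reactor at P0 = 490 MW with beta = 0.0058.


P1/P0 = beta / (beta - rho)
P1/P0 = 0.0058 / (0.0058 - 0.00337) = 2.386831
P1 = 490 * 2.386831 = 1169.5 MW

1169.5


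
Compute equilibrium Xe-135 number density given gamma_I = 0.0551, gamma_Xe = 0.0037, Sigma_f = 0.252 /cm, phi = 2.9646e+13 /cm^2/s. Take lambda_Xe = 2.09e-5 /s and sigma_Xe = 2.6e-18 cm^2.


Xe_eq = (gamma_I + gamma_Xe) * Sigma_f * phi / (lambda_Xe + sigma_Xe * phi)
Numerator = (0.0551 + 0.0037) * 0.252 * 2.9646e+13 = 4.392826e+11
Denominator = 2.09e-5 + 2.6e-18 * 2.9646e+13 = 9.797960e-05
Xe_eq = 4.392826e+11 / 9.797960e-05 = 4.4834e+15 /cm^3

4.4834e+15


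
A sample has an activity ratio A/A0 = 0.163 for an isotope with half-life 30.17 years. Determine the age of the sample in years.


lambda = ln(2) / t_half = ln(2) / 30.17 = 0.02297472 /yr
t = -ln(A/A0) / lambda
t = -ln(0.163) / 0.02297472
t = 78.957 yr

78.957


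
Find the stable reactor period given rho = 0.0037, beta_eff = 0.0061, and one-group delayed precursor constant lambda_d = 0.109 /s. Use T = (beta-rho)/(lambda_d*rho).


T = (beta - rho) / (lambda_d * rho)
T = (0.0061 - 0.0037) / (0.109 * 0.0037)
T = 5.9509 s

5.9509


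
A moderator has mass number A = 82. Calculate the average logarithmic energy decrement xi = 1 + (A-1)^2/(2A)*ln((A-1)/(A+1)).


xi = 1 + (A-1)^2/(2A) * ln((A-1)/(A+1))
xi = 1 + (82-1)^2/(2*82) * ln((82-1)/(82 +1))
xi = 0.024193

0.024193


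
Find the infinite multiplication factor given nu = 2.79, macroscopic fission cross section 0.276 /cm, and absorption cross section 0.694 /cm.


k_inf = nu * Sigma_f / Sigma_a
k_inf = 2.79 * 0.276 / 0.694
k_inf = 1.1096

1.1096


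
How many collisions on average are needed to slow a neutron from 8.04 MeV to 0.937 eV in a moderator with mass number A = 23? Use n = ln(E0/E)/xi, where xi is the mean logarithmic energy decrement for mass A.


xi = 1 + (A-1)^2/(2A)*ln((A-1)/(A+1)) = 0.08448899 (for A = 23)
n = ln(E0/E) / xi
n = ln(8.04e6 / 0.937) / 0.08448899
n = ln(8.580576e+06) / 0.08448899 = 188.96

188.96


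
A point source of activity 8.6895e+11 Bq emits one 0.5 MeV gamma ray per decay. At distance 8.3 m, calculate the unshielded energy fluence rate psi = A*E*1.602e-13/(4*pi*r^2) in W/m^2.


psi = A * E * 1.602e-13 / (4*pi*r^2)
psi = 8.6895e+11 * 0.5 * 1.602e-13 / (4*pi*8.3^2)
psi = 8.0401e-05 W/m^2

8.0401e-05


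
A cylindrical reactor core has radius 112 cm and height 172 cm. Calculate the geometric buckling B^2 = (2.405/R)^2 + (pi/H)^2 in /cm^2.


B^2 = (2.405/R)^2 + (pi/H)^2
B^2 = (2.405/112)^2 + (pi/172)^2
B^2 = 7.9471e-04 /cm^2

7.9471e-04


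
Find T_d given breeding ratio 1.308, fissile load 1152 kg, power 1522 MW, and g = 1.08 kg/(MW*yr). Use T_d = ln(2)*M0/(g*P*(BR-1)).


Breeding gain G = BR - 1 = 1.308 - 1 = 0.308
Fissile production rate = g * P * G = 1.08 * 1522 * 0.308 = 506.27808 kg/yr
T_d = ln(2) * M0 / (g * P * G)
T_d = ln(2) * 1152 / 506.27808 = 1.5772 yr

1.5772


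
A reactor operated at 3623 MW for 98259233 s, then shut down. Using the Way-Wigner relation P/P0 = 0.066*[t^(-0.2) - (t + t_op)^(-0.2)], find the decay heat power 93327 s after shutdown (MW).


P/P0 = 0.066 * [t^(-0.2) - (t + t_op)^(-0.2)]
P/P0 = 0.066 * [93327^(-0.2) - (93327 + 98259233)^(-0.2)]
P/P0 = 0.066 * [0.1013908 - 0.02520246] = 0.005028430
P = 3623 * 0.005028430 = 18.218 MW

18.218


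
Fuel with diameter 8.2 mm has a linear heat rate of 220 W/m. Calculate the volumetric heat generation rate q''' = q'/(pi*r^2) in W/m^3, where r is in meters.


r = D / 2 / 1000 = 8.2 / 2 / 1000 = 0.0041 m
q''' = q' / (pi * r^2)
q''' = 220 / (pi * 0.0041^2)
q''' = 4.1659e+06 W/m^3

4.1659e+06


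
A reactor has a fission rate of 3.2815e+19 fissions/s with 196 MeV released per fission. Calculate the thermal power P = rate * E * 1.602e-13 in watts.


P = fission_rate * E_MeV * 1.602e-13
P = 3.2815e+19 * 196 * 1.602e-13
P = 1.0304e+09 W

1.0304e+09


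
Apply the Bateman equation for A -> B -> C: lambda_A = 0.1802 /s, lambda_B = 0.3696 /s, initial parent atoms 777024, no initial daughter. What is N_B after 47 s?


N_B(t) = lambda_A * N_A0 / (lambda_B - lambda_A) * [exp(-lambda_A*t) - exp(-lambda_B*t)]
exp(-0.1802*47) = 2.097907e-04; exp(-0.3696*47) = 2.856168e-08
N_B = 0.1802 * 777024 / (0.3696 - 0.1802) * (2.097907e-04 - 2.856168e-08)
N_B = 155.07

155.07


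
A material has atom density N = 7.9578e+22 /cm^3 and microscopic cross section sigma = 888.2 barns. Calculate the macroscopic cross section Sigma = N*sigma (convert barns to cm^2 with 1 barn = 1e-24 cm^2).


Sigma = N * sigma_barns * 1e-24
Sigma = 7.9578e+22 * 888.2 * 1e-24
Sigma = 70.681 /cm

70.681


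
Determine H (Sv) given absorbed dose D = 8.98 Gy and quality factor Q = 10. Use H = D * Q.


H = D * Q
H = 8.98 * 10
H = 89.800 Sv

89.800


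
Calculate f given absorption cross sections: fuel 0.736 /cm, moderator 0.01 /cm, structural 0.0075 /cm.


f = Sigma_a_fuel / (Sigma_a_fuel + Sigma_a_mod + Sigma_a_other)
f = 0.736 / (0.736 + 0.01 + 0.0075)
f = 0.97678

0.97678


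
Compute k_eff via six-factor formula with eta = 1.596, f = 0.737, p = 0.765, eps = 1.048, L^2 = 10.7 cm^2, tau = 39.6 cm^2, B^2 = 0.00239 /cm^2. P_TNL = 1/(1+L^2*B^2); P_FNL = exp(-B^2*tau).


k_inf = eta*f*p*eps = 1.596*0.737*0.765*1.048 = 0.9430248
P_TNL = 1/(1 + L^2*B^2) = 1/(1 + 10.7*0.00239) = 0.9750647
P_FNL = exp(-B^2*tau) = exp(-0.00239*39.6) = 0.9096967
k_eff = k_inf * P_TNL * P_FNL = 0.9430248 * 0.9750647 * 0.9096967
k_eff = 0.83648

0.83648


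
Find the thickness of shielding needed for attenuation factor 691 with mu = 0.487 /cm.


x = ln(factor) / mu
x = ln(691) / 0.487
x = 13.425 cm

13.425


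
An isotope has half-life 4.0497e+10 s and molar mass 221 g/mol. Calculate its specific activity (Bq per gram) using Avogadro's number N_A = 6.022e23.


lambda = ln(2) / t_half = ln(2) / 4.0497e+10 = 1.711601e-11 /s
SA = lambda * N_A / M
SA = 1.711601e-11 * 6.022e23 / 221
SA = 4.6639e+10 Bq/g

4.6639e+10


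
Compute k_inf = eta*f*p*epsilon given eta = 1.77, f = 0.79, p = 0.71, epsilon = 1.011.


k_inf = eta * f * p * epsilon
k_inf = 1.77 * 0.79 * 0.71 * 1.011
k_inf = 1.0037

1.0037


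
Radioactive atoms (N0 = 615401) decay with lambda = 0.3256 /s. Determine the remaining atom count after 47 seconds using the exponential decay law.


N = N0 * exp(-lambda * t)
N = 615401 * exp(-0.3256 * 47)
N = 0.13902

0.13902


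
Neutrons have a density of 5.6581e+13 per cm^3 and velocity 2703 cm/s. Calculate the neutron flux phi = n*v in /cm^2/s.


phi = n * v
phi = 5.6581e+13 * 2703
phi = 1.5294e+17 /cm^2/s

1.5294e+17


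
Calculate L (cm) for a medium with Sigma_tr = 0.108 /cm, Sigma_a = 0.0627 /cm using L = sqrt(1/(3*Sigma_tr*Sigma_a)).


D = 1 / (3 * Sigma_tr) = 1 / (3 * 0.108) = 3.086420 cm
L = sqrt(D / Sigma_a)
L = sqrt(3.086420 / 0.0627)
L = 7.0161 cm

7.0161


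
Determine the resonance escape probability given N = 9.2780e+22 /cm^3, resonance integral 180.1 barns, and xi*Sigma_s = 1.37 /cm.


p = exp(-N * I * 1e-24 / (xi*Sigma_s))
p = exp(-9.2780e+22 * 180.1 * 1e-24 / 1.37)
p = 5.0464e-06

5.0464e-06


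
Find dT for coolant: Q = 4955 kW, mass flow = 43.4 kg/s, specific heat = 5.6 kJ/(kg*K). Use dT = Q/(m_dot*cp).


dT = Q / (m_dot * cp)
dT = 4955 / (43.4 * 5.6)
dT = 20.388 C

20.388


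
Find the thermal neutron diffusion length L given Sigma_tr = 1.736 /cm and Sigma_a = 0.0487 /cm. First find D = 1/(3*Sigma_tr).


D = 1 / (3 * Sigma_tr) = 1 / (3 * 1.736) = 0.1920123 cm
L = sqrt(D / Sigma_a)
L = sqrt(0.1920123 / 0.0487)
L = 1.9856 cm

1.9856


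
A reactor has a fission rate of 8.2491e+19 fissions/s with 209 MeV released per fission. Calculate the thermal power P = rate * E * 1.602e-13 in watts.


P = fission_rate * E_MeV * 1.602e-13
P = 8.2491e+19 * 209 * 1.602e-13
P = 2.7619e+09 W

2.7619e+09


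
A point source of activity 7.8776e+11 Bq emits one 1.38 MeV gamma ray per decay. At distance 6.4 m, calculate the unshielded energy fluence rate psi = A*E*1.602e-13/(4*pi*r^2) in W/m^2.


psi = A * E * 1.602e-13 / (4*pi*r^2)
psi = 7.8776e+11 * 1.38 * 1.602e-13 / (4*pi*6.4^2)
psi = 3.3835e-04 W/m^2

3.3835e-04


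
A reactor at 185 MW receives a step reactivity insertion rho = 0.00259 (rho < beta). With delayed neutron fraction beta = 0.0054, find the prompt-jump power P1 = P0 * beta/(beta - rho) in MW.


P1/P0 = beta / (beta - rho)
P1/P0 = 0.0054 / (0.0054 - 0.00259) = 1.921708
P1 = 185 * 1.921708 = 355.52 MW

355.52


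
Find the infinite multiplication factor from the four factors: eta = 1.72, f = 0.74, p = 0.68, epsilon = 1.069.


k_inf = eta * f * p * epsilon
k_inf = 1.72 * 0.74 * 0.68 * 1.069
k_inf = 0.92522

0.92522


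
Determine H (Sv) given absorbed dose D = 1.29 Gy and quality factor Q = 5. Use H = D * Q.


H = D * Q
H = 1.29 * 5
H = 6.4500 Sv

6.4500


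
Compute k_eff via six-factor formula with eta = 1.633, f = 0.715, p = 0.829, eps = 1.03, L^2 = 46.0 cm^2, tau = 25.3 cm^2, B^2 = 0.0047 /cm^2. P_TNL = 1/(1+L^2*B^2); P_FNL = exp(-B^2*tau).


k_inf = eta*f*p*eps = 1.633*0.715*0.829*1.03 = 0.9969743
P_TNL = 1/(1 + L^2*B^2) = 1/(1 + 46.0*0.0047) = 0.8222332
P_FNL = exp(-B^2*tau) = exp(-0.0047*25.3) = 0.8878877
k_eff = k_inf * P_TNL * P_FNL = 0.9969743 * 0.8222332 * 0.8878877
k_eff = 0.72784

0.72784


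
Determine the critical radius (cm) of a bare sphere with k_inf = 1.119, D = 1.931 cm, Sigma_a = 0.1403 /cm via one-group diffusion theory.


L^2 = D / Sigma_a = 1.931 / 0.1403 = 13.76336 cm^2
B_m^2 = (k_inf - 1) / L^2 = (1.119 - 1) / 13.76336 = 0.008646145 /cm^2
For a bare sphere: B_g = pi/R, so R_c = pi / sqrt(B_m^2)
R_c = pi / sqrt(0.008646145) = 33.786 cm

33.786


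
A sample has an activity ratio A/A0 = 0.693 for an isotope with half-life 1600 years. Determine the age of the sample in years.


lambda = ln(2) / t_half = ln(2) / 1600 = 4.332170e-04 /yr
t = -ln(A/A0) / lambda
t = -ln(0.693) / 4.332170e-04
t = 846.52 yr

846.52


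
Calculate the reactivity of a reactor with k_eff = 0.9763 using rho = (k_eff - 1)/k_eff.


rho = (k_eff - 1) / k_eff
rho = (0.9763 - 1) / 0.9763
rho = -0.024275

-0.024275


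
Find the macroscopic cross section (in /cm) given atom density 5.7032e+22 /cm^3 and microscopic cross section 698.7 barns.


Sigma = N * sigma_barns * 1e-24
Sigma = 5.7032e+22 * 698.7 * 1e-24
Sigma = 39.848 /cm

39.848


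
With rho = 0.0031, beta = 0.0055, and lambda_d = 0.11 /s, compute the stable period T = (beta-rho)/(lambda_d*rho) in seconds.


T = (beta - rho) / (lambda_d * rho)
T = (0.0055 - 0.0031) / (0.11 * 0.0031)
T = 7.0381 s

7.0381


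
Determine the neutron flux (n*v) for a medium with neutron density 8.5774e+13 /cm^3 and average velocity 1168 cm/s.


phi = n * v
phi = 8.5774e+13 * 1168
phi = 1.0018e+17 /cm^2/s

1.0018e+17


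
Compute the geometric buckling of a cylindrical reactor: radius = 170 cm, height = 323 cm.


B^2 = (2.405/R)^2 + (pi/H)^2
B^2 = (2.405/170)^2 + (pi/323)^2
B^2 = 2.9474e-04 /cm^2

2.9474e-04


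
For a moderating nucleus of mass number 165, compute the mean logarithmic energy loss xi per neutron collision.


xi = 1 + (A-1)^2/(2A) * ln((A-1)/(A+1))
xi = 1 + (165-1)^2/(2*165) * ln((165-1)/(165 +1))
xi = 0.012072

0.012072


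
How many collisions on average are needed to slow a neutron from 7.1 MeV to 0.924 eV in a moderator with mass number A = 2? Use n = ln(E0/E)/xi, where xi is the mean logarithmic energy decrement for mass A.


xi = 1 + (A-1)^2/(2A)*ln((A-1)/(A+1)) = 0.7253469 (for A = 2)
n = ln(E0/E) / xi
n = ln(7.1e6 / 0.924) / 0.7253469
n = ln(7.683983e+06) / 0.7253469 = 21.858

21.858


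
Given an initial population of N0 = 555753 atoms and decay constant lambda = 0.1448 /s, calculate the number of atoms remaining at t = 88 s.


N = N0 * exp(-lambda * t)
N = 555753 * exp(-0.1448 * 88)
N = 1.6253

1.6253


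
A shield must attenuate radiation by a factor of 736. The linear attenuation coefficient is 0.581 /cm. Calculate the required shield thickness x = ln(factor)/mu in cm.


x = ln(factor) / mu
x = ln(736) / 0.581
x = 11.362 cm

11.362


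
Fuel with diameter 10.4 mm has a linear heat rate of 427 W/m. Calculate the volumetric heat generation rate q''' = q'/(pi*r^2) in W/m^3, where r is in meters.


r = D / 2 / 1000 = 10.4 / 2 / 1000 = 0.0052 m
q''' = q' / (pi * r^2)
q''' = 427 / (pi * 0.0052^2)
q''' = 5.0266e+06 W/m^3

5.0266e+06


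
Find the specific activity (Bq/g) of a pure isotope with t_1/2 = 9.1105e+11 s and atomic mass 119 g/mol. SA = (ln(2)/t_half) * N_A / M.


lambda = ln(2) / t_half = ln(2) / 9.1105e+11 = 7.608223e-13 /s
SA = lambda * N_A / M
SA = 7.608223e-13 * 6.022e23 / 119
SA = 3.8501e+09 Bq/g

3.8501e+09


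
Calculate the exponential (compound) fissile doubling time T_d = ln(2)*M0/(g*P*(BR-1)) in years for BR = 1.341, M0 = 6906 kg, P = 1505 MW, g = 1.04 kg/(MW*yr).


Breeding gain G = BR - 1 = 1.341 - 1 = 0.341
Fissile production rate = g * P * G = 1.04 * 1505 * 0.341 = 533.7332 kg/yr
T_d = ln(2) * M0 / (g * P * G)
T_d = ln(2) * 6906 / 533.7332 = 8.9687 yr

8.9687


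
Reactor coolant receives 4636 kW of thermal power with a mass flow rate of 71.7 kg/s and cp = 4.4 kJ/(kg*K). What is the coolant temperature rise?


dT = Q / (m_dot * cp)
dT = 4636 / (71.7 * 4.4)
dT = 14.695 C

14.695


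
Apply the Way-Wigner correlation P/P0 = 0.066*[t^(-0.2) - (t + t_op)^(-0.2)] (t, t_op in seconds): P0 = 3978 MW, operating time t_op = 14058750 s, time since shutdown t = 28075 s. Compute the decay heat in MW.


P/P0 = 0.066 * [t^(-0.2) - (t + t_op)^(-0.2)]
P/P0 = 0.066 * [28075^(-0.2) - (28075 + 14058750)^(-0.2)]
P/P0 = 0.066 * [0.1289247 - 0.03717384] = 0.006055557
P = 3978 * 0.006055557 = 24.089 MW

24.089


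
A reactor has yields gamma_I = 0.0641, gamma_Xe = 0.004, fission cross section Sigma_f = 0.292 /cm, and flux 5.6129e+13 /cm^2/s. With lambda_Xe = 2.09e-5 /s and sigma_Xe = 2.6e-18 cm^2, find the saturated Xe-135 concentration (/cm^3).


Xe_eq = (gamma_I + gamma_Xe) * Sigma_f * phi / (lambda_Xe + sigma_Xe * phi)
Numerator = (0.0641 + 0.004) * 0.292 * 5.6129e+13 = 1.116136e+12
Denominator = 2.09e-5 + 2.6e-18 * 5.6129e+13 = 1.668354e-04
Xe_eq = 1.116136e+12 / 1.668354e-04 = 6.6900e+15 /cm^3

6.6900e+15


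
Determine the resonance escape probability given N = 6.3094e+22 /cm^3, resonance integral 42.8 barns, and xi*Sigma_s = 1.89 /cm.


p = exp(-N * I * 1e-24 / (xi*Sigma_s))
p = exp(-6.3094e+22 * 42.8 * 1e-24 / 1.89)
p = 0.23960

0.23960


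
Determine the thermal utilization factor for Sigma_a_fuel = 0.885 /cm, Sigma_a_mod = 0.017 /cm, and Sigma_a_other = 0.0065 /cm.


f = Sigma_a_fuel / (Sigma_a_fuel + Sigma_a_mod + Sigma_a_other)
f = 0.885 / (0.885 + 0.017 + 0.0065)
f = 0.97413

0.97413


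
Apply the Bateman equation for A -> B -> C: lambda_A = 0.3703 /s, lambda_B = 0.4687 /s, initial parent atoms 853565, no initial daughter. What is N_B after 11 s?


N_B(t) = lambda_A * N_A0 / (lambda_B - lambda_A) * [exp(-lambda_A*t) - exp(-lambda_B*t)]
exp(-0.3703*11) = 0.01702113; exp(-0.4687*11) = 0.005766442
N_B = 0.3703 * 853565 / (0.4687 - 0.3703) * (0.01702113 - 0.005766442)
N_B = 36152

36152


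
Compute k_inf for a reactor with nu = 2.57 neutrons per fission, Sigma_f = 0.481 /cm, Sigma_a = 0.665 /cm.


k_inf = nu * Sigma_f / Sigma_a
k_inf = 2.57 * 0.481 / 0.665
k_inf = 1.8589

1.8589


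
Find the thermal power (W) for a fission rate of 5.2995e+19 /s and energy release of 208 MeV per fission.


P = fission_rate * E_MeV * 1.602e-13
P = 5.2995e+19 * 208 * 1.602e-13
P = 1.7659e+09 W

1.7659e+09


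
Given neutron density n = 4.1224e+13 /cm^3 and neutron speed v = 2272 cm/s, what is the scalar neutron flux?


phi = n * v
phi = 4.1224e+13 * 2272
phi = 9.3661e+16 /cm^2/s

9.3661e+16


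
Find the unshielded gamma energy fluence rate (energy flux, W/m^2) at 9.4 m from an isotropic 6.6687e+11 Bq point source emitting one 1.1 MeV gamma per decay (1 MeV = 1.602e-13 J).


psi = A * E * 1.602e-13 / (4*pi*r^2)
psi = 6.6687e+11 * 1.1 * 1.602e-13 / (4*pi*9.4^2)
psi = 1.0584e-04 W/m^2

1.0584e-04


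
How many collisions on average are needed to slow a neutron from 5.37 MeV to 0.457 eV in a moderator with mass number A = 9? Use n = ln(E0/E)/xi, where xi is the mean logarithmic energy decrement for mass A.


xi = 1 + (A-1)^2/(2A)*ln((A-1)/(A+1)) = 0.2066007 (for A = 9)
n = ln(E0/E) / xi
n = ln(5.37e6 / 0.457) / 0.2066007
n = ln(1.175055e+07) / 0.2066007 = 78.796

78.796


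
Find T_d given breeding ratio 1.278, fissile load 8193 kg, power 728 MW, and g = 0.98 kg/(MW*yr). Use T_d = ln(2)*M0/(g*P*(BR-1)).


Breeding gain G = BR - 1 = 1.278 - 1 = 0.278
Fissile production rate = g * P * G = 0.98 * 728 * 0.278 = 198.33632 kg/yr
T_d = ln(2) * M0 / (g * P * G)
T_d = ln(2) * 8193 / 198.33632 = 28.633 yr

28.633


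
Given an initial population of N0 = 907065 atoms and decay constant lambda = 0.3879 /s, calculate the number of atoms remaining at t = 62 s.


N = N0 * exp(-lambda * t)
N = 907065 * exp(-0.3879 * 62)
N = 3.2579e-05

3.2579e-05


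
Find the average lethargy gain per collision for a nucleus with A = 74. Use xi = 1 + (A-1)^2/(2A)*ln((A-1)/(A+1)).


xi = 1 + (A-1)^2/(2A) * ln((A-1)/(A+1))
xi = 1 + (74-1)^2/(2*74) * ln((74-1)/(74 +1))
xi = 0.026785

0.026785


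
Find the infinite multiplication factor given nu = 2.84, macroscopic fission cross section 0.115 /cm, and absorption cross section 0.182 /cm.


k_inf = nu * Sigma_f / Sigma_a
k_inf = 2.84 * 0.115 / 0.182
k_inf = 1.7945

1.7945


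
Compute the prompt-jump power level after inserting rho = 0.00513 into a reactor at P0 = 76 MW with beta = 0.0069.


P1/P0 = beta / (beta - rho)
P1/P0 = 0.0069 / (0.0069 - 0.00513) = 3.898305
P1 = 76 * 3.898305 = 296.27 MW

296.27


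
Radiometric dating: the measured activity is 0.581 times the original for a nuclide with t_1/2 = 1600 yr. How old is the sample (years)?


lambda = ln(2) / t_half = ln(2) / 1600 = 4.332170e-04 /yr
t = -ln(A/A0) / lambda
t = -ln(0.581) / 4.332170e-04
t = 1253.4 yr

1253.4


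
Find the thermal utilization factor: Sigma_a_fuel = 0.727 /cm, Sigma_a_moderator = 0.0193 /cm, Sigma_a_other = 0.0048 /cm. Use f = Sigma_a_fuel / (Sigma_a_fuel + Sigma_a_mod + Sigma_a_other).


f = Sigma_a_fuel / (Sigma_a_fuel + Sigma_a_mod + Sigma_a_other)
f = 0.727 / (0.727 + 0.0193 + 0.0048)
f = 0.96791

0.96791


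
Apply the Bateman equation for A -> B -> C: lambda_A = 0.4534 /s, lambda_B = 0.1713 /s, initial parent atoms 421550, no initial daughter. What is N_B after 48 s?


N_B(t) = lambda_A * N_A0 / (lambda_B - lambda_A) * [exp(-lambda_A*t) - exp(-lambda_B*t)]
exp(-0.4534*48) = 3.534780e-10; exp(-0.1713*48) = 2.685697e-04
N_B = 0.4534 * 421550 / (0.1713 - 0.4534) * (3.534780e-10 - 2.685697e-04)
N_B = 181.96

181.96
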